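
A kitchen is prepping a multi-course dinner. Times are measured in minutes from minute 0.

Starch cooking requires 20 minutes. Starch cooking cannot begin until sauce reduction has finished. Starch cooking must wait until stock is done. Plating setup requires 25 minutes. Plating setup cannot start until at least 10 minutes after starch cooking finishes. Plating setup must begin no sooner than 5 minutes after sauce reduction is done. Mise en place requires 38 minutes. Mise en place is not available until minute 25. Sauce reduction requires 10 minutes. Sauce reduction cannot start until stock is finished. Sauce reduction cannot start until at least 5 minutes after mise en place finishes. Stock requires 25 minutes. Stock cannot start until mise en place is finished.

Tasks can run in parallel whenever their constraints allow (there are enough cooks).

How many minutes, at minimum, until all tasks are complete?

Mise en place waits on its own release at minute 25, so it starts at minute 25 and finishes at 25 + 38 = minute 63.
After mise en place (finishes minute 63), stock can start at minute 63 and finishes at minute 88.
Sauce reduction cannot start until stock (finishes minute 88); mise en place (finishes minute 63, plus 5-minute gap → minute 68). The controlling bound is minute 88, so sauce reduction finishes at 88 + 10 = minute 98.
For starch cooking: sauce reduction (finishes minute 98); stock (finishes minute 88). Taking the maximum gives a start of minute 98, and it finishes at 98 + 20 = minute 118.
Plating setup cannot start until starch cooking (finishes minute 118, plus 10-minute gap → minute 128); sauce reduction (finishes minute 98, plus 5-minute gap → minute 103). The controlling bound is minute 128, so plating setup finishes at 128 + 25 = minute 153.
All tasks are finished once the last one completes. Finish times: Mise en place at 63, Stock at 88, Sauce reduction at 98, Starch cooking at 118, Plating setup at 153. The latest is minute 153.

153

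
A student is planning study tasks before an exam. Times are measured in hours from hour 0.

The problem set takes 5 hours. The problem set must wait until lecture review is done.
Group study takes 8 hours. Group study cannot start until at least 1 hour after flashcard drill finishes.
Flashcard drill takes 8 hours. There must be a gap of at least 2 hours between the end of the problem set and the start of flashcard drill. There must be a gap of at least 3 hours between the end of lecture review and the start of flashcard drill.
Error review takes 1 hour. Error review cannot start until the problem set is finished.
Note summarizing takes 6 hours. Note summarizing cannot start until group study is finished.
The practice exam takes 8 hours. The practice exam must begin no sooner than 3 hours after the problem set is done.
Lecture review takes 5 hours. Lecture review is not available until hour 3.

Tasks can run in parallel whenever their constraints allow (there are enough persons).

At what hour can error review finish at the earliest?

Lecture review waits on its own release at hour 3, so it starts at hour 3 and finishes at 3 + 5 = hour 8.
After lecture review (finishes hour 8), the problem set can start at hour 8 and finishes at hour 13.
Error review waits on the problem set (finishes hour 13), so it starts at hour 13 and finishes at 13 + 1 = hour 14.

14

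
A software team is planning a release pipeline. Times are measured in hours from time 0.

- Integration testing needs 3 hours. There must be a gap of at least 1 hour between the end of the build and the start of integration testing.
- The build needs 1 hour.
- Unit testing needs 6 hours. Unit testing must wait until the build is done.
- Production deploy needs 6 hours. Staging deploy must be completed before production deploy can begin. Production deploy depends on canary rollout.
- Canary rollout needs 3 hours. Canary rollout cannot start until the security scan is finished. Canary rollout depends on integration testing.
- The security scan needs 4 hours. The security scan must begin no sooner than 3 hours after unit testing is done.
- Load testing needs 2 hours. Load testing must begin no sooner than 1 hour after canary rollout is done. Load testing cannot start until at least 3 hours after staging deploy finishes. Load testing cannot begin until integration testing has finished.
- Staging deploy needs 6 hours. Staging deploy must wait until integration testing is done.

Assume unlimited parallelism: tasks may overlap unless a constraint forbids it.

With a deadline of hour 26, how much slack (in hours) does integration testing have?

Nothing blocks the build, so it runs from hour 0 to hour 1.
Integration testing cannot begin until the build (finishes hour 1, plus 1-hour gap → hour 2). It runs from hour 2 to 2 + 3 = hour 5.

Working backward from the deadline:
Nothing follows load testing; the deadline of hour 26 is its only limit. It must start by 26 − 2 = hour 24.
Nothing follows production deploy; the deadline of hour 26 is its only limit. It must start by 26 − 6 = hour 20.
Canary rollout feeds load testing (must start by hour 24, minus 1-hour gap → hour 23); production deploy (must start by hour 20). Taking the minimum, canary rollout must finish by hour 20 and start by 20 − 3 = hour 17.
Staging deploy must finish in time for load testing (must start by hour 24, minus 3-hour gap → hour 21); production deploy (must start by hour 20). The tightest is hour 20, so staging deploy must start by 20 − 6 = hour 14.
For integration testing: staging deploy (must start by hour 14); canary rollout (must start by hour 17); load testing (must start by hour 24). The most restrictive is hour 14; with a 3-hour duration, integration testing must start by hour 11.
So integration testing can start as early as hour 2 and as late as hour 11, giving 11 − 2 = 9 hours of slack.

9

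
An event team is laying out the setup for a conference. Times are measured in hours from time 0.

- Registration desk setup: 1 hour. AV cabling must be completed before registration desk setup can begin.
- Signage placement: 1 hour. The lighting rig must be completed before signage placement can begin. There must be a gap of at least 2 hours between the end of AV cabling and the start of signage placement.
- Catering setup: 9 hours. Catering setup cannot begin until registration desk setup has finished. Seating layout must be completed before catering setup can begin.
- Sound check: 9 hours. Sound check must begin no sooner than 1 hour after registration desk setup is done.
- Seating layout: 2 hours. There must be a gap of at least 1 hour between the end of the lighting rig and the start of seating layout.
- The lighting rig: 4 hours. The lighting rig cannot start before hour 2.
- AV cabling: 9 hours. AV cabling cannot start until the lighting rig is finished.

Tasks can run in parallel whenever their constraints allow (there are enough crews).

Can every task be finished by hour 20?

The lighting rig cannot begin until its own release at hour 2. It runs from hour 2 to 2 + 4 = hour 6.
After the lighting rig (finishes hour 6, plus 1-hour gap → hour 7), seating layout can start at hour 7 and finishes at hour 9.
AV cabling cannot begin until the lighting rig (finishes hour 6). It runs from hour 6 to 6 + 9 = hour 15.
Signage placement cannot start until the lighting rig (finishes hour 6); AV cabling (finishes hour 15, plus 2-hour gap → hour 17). The controlling bound is hour 17, so signage placement finishes at 17 + 1 = hour 18.
Registration desk setup cannot begin until AV cabling (finishes hour 15). It runs from hour 15 to 15 + 1 = hour 16.
After registration desk setup (finishes hour 16, plus 1-hour gap → hour 17), sound check can start at hour 17 and finishes at hour 26.
Catering setup has to wait for registration desk setup (finishes hour 16); seating layout (finishes hour 9). The latest of these is hour 16, so catering setup runs hour 16 to 16 + 9 = hour 25.
The earliest everything can be done is hour 26, which is after the deadline of 20, so it is not possible.

No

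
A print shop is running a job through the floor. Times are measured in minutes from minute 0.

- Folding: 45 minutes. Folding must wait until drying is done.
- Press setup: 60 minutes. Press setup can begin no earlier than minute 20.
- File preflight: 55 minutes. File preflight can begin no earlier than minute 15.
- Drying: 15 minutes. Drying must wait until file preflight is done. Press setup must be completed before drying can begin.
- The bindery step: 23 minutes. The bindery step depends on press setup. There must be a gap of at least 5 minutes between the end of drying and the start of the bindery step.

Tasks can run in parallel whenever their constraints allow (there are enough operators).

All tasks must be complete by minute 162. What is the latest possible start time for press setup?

Nothing follows folding; the deadline of minute 162 is its only limit. It must start by 162 − 45 = minute 117.
To finish by minute 162, the bindery step (duration 23) must start no later than minute 139.
Drying has several dependents: folding (must start by minute 117); the bindery step (must start by minute 139, minus 5-minute gap → minute 134). The earliest of those limits is minute 117, so drying must start by 117 − 15 = minute 102.
For press setup: drying (must start by minute 102); the bindery step (must start by minute 139). The most restrictive is minute 102; with a 60-minute duration, press setup must start by minute 42.

42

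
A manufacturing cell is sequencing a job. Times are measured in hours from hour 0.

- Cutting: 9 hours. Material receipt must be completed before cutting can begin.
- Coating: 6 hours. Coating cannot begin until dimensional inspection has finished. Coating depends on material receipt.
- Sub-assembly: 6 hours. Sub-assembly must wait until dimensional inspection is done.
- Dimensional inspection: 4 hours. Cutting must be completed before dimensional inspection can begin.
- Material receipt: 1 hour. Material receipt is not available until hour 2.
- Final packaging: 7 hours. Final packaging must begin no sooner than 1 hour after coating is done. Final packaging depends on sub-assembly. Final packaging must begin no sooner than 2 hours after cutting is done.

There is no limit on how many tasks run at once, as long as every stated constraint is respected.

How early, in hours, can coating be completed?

22

After its own release at hour 2, material receipt can start at hour 2 and finishes at hour 3.
Cutting cannot begin until material receipt (finishes hour 3). It runs from hour 3 to 3 + 9 = hour 12.
After cutting (finishes hour 12), dimensional inspection can start at hour 12 and finishes at hour 16.
Coating cannot start until dimensional inspection (finishes hour 16); material receipt (finishes hour 3). The controlling bound is hour 16, so coating finishes at 16 + 6 = hour 22.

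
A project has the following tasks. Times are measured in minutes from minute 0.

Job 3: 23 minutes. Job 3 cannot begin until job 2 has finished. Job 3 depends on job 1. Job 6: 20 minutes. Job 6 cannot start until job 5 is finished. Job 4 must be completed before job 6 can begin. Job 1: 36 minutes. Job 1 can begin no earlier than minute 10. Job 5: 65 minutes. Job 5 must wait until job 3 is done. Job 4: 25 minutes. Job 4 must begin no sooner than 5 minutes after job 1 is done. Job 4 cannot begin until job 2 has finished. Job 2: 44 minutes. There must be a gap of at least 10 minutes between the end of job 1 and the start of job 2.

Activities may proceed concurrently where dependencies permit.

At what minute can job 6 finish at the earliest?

Job 1 waits on its own release at minute 10, so it starts at minute 10 and finishes at 10 + 36 = minute 46.
Job 2 cannot begin until job 1 (finishes minute 46, plus 10-minute gap → minute 56). It runs from minute 56 to 56 + 44 = minute 100.
Job 4 has to wait for job 1 (finishes minute 46, plus 5-minute gap → minute 51); job 2 (finishes minute 100). The latest of these is minute 100, so job 4 runs minute 100 to 100 + 25 = minute 125.
Job 3 needs all of job 2 (finishes minute 100); job 1 (finishes minute 46). That puts its earliest start at minute 100; it finishes at 100 + 23 = minute 123.
Job 5 waits on job 3 (finishes minute 123), so it starts at minute 123 and finishes at 123 + 65 = minute 188.
Job 6 cannot start until job 5 (finishes minute 188); job 4 (finishes minute 125). The controlling bound is minute 188, so job 6 finishes at 188 + 20 = minute 208.

208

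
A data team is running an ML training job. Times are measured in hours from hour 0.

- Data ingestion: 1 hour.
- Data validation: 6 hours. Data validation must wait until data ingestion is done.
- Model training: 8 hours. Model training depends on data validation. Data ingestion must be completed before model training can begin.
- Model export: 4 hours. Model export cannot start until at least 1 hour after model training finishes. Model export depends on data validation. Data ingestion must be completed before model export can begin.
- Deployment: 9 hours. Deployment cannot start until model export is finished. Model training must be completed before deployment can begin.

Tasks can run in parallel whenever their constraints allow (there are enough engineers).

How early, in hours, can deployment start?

20

Data ingestion can start immediately at hour 0; it finishes at hour 1.
After data ingestion (finishes hour 1), data validation can start at hour 1 and finishes at hour 7.
Model training cannot start until data validation (finishes hour 7); data ingestion (finishes hour 1). The controlling bound is hour 7, so model training finishes at 7 + 8 = hour 15.
Model export has to wait for model training (finishes hour 15, plus 1-hour gap → hour 16); data validation (finishes hour 7); data ingestion (finishes hour 1). The latest of these is hour 16, so model export runs hour 16 to 16 + 4 = hour 20.
Deployment waits on model export (finishes hour 20); model training (finishes hour 15). The latest of these is hour 20, which is the earliest deployment can start.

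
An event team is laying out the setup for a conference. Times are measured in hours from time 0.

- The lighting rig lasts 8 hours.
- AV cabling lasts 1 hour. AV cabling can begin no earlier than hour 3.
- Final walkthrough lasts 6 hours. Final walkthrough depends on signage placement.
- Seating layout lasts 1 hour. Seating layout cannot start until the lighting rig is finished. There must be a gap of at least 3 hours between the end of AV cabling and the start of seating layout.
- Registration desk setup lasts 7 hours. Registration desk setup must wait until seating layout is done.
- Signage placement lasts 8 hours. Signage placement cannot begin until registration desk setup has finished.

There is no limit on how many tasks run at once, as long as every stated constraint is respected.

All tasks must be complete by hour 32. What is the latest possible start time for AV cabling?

6

Nothing follows final walkthrough; the deadline of hour 32 is its only limit. It must start by 32 − 6 = hour 26.
Signage placement has to be done before final walkthrough (must start by hour 26). That means finishing by hour 26, i.e. starting by 26 − 8 = hour 18.
Since signage placement (must start by hour 18) depends on it, registration desk setup must finish by hour 18. Backing off its 7-hour duration gives a latest start of hour 11.
Since registration desk setup (must start by hour 11) depends on it, seating layout must finish by hour 11. Backing off its 1-hour duration gives a latest start of hour 10.
Since seating layout (must start by hour 10, minus 3-hour gap → hour 7) depends on it, AV cabling must finish by hour 7. Backing off its 1-hour duration gives a latest start of hour 6.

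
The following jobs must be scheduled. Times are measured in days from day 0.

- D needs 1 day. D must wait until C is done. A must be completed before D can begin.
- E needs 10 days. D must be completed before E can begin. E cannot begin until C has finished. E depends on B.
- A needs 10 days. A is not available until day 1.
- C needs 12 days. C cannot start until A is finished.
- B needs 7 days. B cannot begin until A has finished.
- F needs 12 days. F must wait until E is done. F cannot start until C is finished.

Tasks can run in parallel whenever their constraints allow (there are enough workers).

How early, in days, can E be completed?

After its own release at day 1, A can start at day 1 and finishes at day 11.
C cannot begin until A (finishes day 11). It runs from day 11 to 11 + 12 = day 23.
D needs all of C (finishes day 23); A (finishes day 11). That puts its earliest start at day 23; it finishes at 23 + 1 = day 24.
After A (finishes day 11), B can start at day 11 and finishes at day 18.
E has to wait for D (finishes day 24); C (finishes day 23); B (finishes day 18). The latest of these is day 24, so E runs day 24 to 24 + 10 = day 34.

34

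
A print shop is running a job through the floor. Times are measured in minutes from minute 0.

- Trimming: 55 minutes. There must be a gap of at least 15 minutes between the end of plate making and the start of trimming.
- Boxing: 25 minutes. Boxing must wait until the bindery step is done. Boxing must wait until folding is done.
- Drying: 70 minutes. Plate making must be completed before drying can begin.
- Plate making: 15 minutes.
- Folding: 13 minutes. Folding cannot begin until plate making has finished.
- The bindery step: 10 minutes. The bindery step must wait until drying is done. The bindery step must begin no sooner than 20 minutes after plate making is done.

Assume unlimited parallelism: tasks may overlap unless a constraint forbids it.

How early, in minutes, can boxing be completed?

120

Plate making can start immediately at minute 0; it finishes at minute 15.
Folding cannot begin until plate making (finishes minute 15). It runs from minute 15 to 15 + 13 = minute 28.
Drying cannot begin until plate making (finishes minute 15). It runs from minute 15 to 15 + 70 = minute 85.
The bindery step has to wait for drying (finishes minute 85); plate making (finishes minute 15, plus 20-minute gap → minute 35). The latest of these is minute 85, so the bindery step runs minute 85 to 85 + 10 = minute 95.
Boxing needs all of the bindery step (finishes minute 95); folding (finishes minute 28). That puts its earliest start at minute 95; it finishes at 95 + 25 = minute 120.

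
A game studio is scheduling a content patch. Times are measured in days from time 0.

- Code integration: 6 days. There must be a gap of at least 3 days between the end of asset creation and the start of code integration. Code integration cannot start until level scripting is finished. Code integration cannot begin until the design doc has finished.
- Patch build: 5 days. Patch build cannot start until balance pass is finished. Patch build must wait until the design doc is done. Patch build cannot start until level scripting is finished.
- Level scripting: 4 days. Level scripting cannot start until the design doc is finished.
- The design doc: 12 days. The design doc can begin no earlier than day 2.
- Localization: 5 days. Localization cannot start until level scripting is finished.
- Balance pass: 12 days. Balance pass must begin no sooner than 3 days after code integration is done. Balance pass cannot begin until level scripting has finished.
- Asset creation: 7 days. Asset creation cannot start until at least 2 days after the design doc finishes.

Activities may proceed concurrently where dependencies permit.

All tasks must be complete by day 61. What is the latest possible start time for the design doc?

Nothing follows patch build; the deadline of day 61 is its only limit. It must start by 61 − 5 = day 56.
Since patch build (must start by day 56) depends on it, balance pass must finish by day 56. Backing off its 12-day duration gives a latest start of day 44.
Code integration feeds into balance pass (must start by day 44, minus 3-day gap → day 41); so code integration must finish by day 41 and therefore start by day 35.
Asset creation feeds into code integration (must start by day 35, minus 3-day gap → day 32); so asset creation must finish by day 32 and therefore start by day 25.
Localization has no dependents, so it just needs to finish by day 61. Starting by 61 − 5 = day 56 achieves that.
Level scripting must finish in time for code integration (must start by day 35); balance pass (must start by day 44); localization (must start by day 56); patch build (must start by day 56). The tightest is day 35, so level scripting must start by 35 − 4 = day 31.
The design doc feeds asset creation (must start by day 25, minus 2-day gap → day 23); level scripting (must start by day 31); code integration (must start by day 35); patch build (must start by day 56). Taking the minimum, the design doc must finish by day 23 and start by 23 − 12 = day 11.

11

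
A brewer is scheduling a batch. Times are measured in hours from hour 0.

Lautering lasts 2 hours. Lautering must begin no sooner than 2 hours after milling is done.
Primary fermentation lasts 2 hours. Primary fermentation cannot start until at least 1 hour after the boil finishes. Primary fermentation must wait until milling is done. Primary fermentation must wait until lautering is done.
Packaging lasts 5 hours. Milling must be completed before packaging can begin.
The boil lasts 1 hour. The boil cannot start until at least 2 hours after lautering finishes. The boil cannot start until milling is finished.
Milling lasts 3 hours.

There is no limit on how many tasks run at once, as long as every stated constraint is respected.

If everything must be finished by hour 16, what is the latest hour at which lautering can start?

To finish by hour 16, primary fermentation (duration 2) must start no later than hour 14.
Since primary fermentation (must start by hour 14, minus 1-hour gap → hour 13) depends on it, the boil must finish by hour 13. Backing off its 1-hour duration gives a latest start of hour 12.
For lautering: the boil (must start by hour 12, minus 2-hour gap → hour 10); primary fermentation (must start by hour 14). The most restrictive is hour 10; with a 2-hour duration, lautering must start by hour 8.

8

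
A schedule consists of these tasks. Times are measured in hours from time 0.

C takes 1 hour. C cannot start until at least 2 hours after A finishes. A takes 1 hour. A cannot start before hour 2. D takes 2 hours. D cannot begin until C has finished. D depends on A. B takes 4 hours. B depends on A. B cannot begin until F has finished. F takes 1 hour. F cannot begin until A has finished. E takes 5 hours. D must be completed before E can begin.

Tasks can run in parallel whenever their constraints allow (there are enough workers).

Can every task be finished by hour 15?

Yes

A cannot begin until its own release at hour 2. It runs from hour 2 to 2 + 1 = hour 3.
F cannot begin until A (finishes hour 3). It runs from hour 3 to 3 + 1 = hour 4.
B has to wait for A (finishes hour 3); F (finishes hour 4). The latest of these is hour 4, so B runs hour 4 to 4 + 4 = hour 8.
C cannot begin until A (finishes hour 3, plus 2-hour gap → hour 5). It runs from hour 5 to 5 + 1 = hour 6.
D cannot start until C (finishes hour 6); A (finishes hour 3). The controlling bound is hour 6, so D finishes at 6 + 2 = hour 8.
E waits on D (finishes hour 8), so it starts at hour 8 and finishes at 8 + 5 = hour 13.
Every task is finished by hour 13, which is no later than the deadline of 15, so the schedule is feasible.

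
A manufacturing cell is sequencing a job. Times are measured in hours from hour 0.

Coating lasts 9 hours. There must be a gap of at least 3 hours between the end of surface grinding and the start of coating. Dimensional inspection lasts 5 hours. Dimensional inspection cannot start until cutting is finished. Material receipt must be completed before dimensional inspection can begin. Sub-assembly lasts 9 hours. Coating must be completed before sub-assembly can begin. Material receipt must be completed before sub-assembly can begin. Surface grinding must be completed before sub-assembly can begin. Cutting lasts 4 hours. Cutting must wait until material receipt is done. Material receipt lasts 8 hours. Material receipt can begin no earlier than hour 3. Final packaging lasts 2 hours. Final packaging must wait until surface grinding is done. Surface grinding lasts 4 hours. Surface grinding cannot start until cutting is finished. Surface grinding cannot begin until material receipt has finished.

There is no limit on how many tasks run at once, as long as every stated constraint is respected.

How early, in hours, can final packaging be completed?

21

Material receipt waits on its own release at hour 3, so it starts at hour 3 and finishes at 3 + 8 = hour 11.
After material receipt (finishes hour 11), cutting can start at hour 11 and finishes at hour 15.
Surface grinding has to wait for cutting (finishes hour 15); material receipt (finishes hour 11). The latest of these is hour 15, so surface grinding runs hour 15 to 15 + 4 = hour 19.
After surface grinding (finishes hour 19), final packaging can start at hour 19 and finishes at hour 21.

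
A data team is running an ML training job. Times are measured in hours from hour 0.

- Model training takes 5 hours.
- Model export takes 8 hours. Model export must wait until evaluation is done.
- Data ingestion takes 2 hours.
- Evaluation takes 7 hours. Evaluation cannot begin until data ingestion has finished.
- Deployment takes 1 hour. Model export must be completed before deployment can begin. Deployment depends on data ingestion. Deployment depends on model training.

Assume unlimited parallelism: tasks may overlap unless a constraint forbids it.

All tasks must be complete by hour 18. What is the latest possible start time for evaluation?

To finish by hour 18, deployment (duration 1) must start no later than hour 17.
Model export feeds into deployment (must start by hour 17); so model export must finish by hour 17 and therefore start by hour 9.
Evaluation must finish before model export (must start by hour 9). With a 7-hour duration, evaluation must start by 9 − 7 = hour 2.

2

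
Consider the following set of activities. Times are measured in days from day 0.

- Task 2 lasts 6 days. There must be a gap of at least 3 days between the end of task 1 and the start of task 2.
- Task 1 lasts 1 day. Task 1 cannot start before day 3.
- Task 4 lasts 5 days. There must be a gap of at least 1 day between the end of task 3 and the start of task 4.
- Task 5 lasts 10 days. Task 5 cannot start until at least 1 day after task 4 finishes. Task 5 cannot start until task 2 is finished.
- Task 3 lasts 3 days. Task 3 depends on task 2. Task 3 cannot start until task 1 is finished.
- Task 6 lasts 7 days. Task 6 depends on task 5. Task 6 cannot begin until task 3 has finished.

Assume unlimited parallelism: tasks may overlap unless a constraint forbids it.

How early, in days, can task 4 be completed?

Task 1 waits on its own release at day 3, so it starts at day 3 and finishes at 3 + 1 = day 4.
Task 2 waits on task 1 (finishes day 4, plus 3-day gap → day 7), so it starts at day 7 and finishes at 7 + 6 = day 13.
Task 3 cannot start until task 2 (finishes day 13); task 1 (finishes day 4). The controlling bound is day 13, so task 3 finishes at 13 + 3 = day 16.
After task 3 (finishes day 16, plus 1-day gap → day 17), task 4 can start at day 17 and finishes at day 22.

22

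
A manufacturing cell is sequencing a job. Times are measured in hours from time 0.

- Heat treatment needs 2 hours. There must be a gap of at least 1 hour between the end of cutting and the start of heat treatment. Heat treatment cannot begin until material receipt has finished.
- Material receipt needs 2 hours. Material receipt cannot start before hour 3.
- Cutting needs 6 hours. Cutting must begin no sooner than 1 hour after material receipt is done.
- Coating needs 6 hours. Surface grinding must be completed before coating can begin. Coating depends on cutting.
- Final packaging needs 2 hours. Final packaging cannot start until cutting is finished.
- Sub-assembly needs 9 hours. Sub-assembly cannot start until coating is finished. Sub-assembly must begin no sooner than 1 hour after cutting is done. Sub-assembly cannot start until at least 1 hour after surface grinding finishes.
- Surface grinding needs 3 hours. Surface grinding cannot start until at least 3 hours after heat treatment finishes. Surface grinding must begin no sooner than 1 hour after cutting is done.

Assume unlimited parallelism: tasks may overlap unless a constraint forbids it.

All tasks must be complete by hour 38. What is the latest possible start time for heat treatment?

Nothing follows sub-assembly; the deadline of hour 38 is its only limit. It must start by 38 − 9 = hour 29.
Coating feeds into sub-assembly (must start by hour 29); so coating must finish by hour 29 and therefore start by hour 23.
Surface grinding has several dependents: coating (must start by hour 23); sub-assembly (must start by hour 29, minus 1-hour gap → hour 28). The earliest of those limits is hour 23, so surface grinding must start by 23 − 3 = hour 20.
Heat treatment has to be done before surface grinding (must start by hour 20, minus 3-hour gap → hour 17). That means finishing by hour 17, i.e. starting by 17 − 2 = hour 15.

15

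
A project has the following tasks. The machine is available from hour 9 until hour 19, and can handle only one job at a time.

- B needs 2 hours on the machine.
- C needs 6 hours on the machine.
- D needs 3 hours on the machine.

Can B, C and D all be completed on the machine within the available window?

No

The machine window is 19 − 9 = 10 hours.
Running back to back, the jobs need 2 + 6 + 3 = 11 hours on the machine.
Since 11 > 10, they cannot all fit.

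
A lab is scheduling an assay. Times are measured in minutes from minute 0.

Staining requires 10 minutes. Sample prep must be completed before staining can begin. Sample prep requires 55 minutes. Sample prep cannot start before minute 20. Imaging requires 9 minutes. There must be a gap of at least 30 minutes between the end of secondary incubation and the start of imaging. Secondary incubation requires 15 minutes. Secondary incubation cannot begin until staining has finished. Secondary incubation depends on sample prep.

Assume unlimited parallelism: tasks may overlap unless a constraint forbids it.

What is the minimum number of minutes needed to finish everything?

139

Sample prep waits on its own release at minute 20, so it starts at minute 20 and finishes at 20 + 55 = minute 75.
Staining cannot begin until sample prep (finishes minute 75). It runs from minute 75 to 75 + 10 = minute 85.
Secondary incubation has to wait for staining (finishes minute 85); sample prep (finishes minute 75). The latest of these is minute 85, so secondary incubation runs minute 85 to 85 + 15 = minute 100.
Imaging cannot begin until secondary incubation (finishes minute 100, plus 30-minute gap → minute 130). It runs from minute 130 to 130 + 9 = minute 139.
All tasks are finished once the last one completes. Finish times: Sample prep at 75, Staining at 85, Secondary incubation at 100, Imaging at 139. The latest is minute 139.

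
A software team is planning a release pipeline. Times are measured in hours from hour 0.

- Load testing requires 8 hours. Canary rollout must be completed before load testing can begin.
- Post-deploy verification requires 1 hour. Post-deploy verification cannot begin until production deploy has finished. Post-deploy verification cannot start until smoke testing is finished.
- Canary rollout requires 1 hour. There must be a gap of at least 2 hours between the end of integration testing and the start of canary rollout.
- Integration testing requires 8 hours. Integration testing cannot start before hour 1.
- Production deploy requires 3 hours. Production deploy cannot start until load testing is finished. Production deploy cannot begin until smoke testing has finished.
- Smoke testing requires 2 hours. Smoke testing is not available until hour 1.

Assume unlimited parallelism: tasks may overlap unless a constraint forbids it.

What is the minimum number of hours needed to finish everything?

24

Smoke testing waits on its own release at hour 1, so it starts at hour 1 and finishes at 1 + 2 = hour 3.
Integration testing waits on its own release at hour 1, so it starts at hour 1 and finishes at 1 + 8 = hour 9.
Canary rollout cannot begin until integration testing (finishes hour 9, plus 2-hour gap → hour 11). It runs from hour 11 to 11 + 1 = hour 12.
Load testing waits on canary rollout (finishes hour 12), so it starts at hour 12 and finishes at 12 + 8 = hour 20.
Production deploy cannot start until load testing (finishes hour 20); smoke testing (finishes hour 3). The controlling bound is hour 20, so production deploy finishes at 20 + 3 = hour 23.
Post-deploy verification cannot start until production deploy (finishes hour 23); smoke testing (finishes hour 3). The controlling bound is hour 23, so post-deploy verification finishes at 23 + 1 = hour 24.
All tasks are finished once the last one completes. Finish times: Integration testing at 9, Smoke testing at 3, Canary rollout at 12, Load testing at 20, Production deploy at 23, Post-deploy verification at 24. The latest is hour 24.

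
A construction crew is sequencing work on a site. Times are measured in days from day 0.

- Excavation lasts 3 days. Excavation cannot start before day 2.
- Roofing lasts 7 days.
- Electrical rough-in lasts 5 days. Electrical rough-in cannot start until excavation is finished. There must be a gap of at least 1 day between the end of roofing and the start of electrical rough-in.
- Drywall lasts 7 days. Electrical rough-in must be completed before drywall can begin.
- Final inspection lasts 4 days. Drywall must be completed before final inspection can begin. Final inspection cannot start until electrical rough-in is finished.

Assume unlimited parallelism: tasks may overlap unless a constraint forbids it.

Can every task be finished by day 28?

Yes

Nothing blocks roofing, so it runs from day 0 to day 7.
Excavation cannot begin until its own release at day 2. It runs from day 2 to 2 + 3 = day 5.
Electrical rough-in needs all of excavation (finishes day 5); roofing (finishes day 7, plus 1-day gap → day 8). That puts its earliest start at day 8; it finishes at 8 + 5 = day 13.
Drywall cannot begin until electrical rough-in (finishes day 13). It runs from day 13 to 13 + 7 = day 20.
For final inspection: drywall (finishes day 20); electrical rough-in (finishes day 13). Taking the maximum gives a start of day 20, and it finishes at 20 + 4 = day 24.
Every task is finished by day 24, which is no later than the deadline of 28, so the schedule is feasible.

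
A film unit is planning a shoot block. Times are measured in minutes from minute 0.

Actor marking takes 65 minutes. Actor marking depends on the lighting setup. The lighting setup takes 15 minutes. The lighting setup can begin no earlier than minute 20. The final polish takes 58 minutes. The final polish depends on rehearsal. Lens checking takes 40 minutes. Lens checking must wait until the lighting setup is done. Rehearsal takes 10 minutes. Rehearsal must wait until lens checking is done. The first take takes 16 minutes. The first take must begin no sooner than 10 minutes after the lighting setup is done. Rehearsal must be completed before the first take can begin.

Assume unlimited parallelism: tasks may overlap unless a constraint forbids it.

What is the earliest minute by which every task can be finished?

The lighting setup waits on its own release at minute 20, so it starts at minute 20 and finishes at 20 + 15 = minute 35.
After the lighting setup (finishes minute 35), actor marking can start at minute 35 and finishes at minute 100.
Lens checking waits on the lighting setup (finishes minute 35), so it starts at minute 35 and finishes at 35 + 40 = minute 75.
After lens checking (finishes minute 75), rehearsal can start at minute 75 and finishes at minute 85.
The first take cannot start until the lighting setup (finishes minute 35, plus 10-minute gap → minute 45); rehearsal (finishes minute 85). The controlling bound is minute 85, so the first take finishes at 85 + 16 = minute 101.
The final polish cannot begin until rehearsal (finishes minute 85). It runs from minute 85 to 85 + 58 = minute 143.
All tasks are finished once the last one completes. Finish times: The lighting setup at 35, Lens checking at 75, Actor marking at 100, Rehearsal at 85, The final polish at 143, The first take at 101. The latest is minute 143.

143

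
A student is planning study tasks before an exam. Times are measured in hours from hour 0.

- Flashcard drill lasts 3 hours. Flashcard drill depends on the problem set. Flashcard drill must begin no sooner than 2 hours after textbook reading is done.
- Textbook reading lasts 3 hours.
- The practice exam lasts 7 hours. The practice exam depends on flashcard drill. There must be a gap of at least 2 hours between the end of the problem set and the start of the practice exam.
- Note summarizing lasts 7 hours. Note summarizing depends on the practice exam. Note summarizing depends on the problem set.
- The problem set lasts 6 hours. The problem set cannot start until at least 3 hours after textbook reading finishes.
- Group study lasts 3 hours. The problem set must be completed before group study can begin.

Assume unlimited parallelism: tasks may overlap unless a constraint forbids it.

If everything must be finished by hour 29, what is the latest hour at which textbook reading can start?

0

Note summarizing must finish by hour 29; it takes 7 hours, so it must start by 29 − 7 = hour 22.
Since note summarizing (must start by hour 22) depends on it, the practice exam must finish by hour 22. Backing off its 7-hour duration gives a latest start of hour 15.
Flashcard drill feeds into the practice exam (must start by hour 15); so flashcard drill must finish by hour 15 and therefore start by hour 12.
Group study has no dependents, so it just needs to finish by hour 29. Starting by 29 − 3 = hour 26 achieves that.
For the problem set: flashcard drill (must start by hour 12); the practice exam (must start by hour 15, minus 2-hour gap → hour 13); group study (must start by hour 26); note summarizing (must start by hour 22). The most restrictive is hour 12; with a 6-hour duration, the problem set must start by hour 6.
Textbook reading must finish in time for the problem set (must start by hour 6, minus 3-hour gap → hour 3); flashcard drill (must start by hour 12, minus 2-hour gap → hour 10). The tightest is hour 3, so textbook reading must start by 3 − 3 = hour 0.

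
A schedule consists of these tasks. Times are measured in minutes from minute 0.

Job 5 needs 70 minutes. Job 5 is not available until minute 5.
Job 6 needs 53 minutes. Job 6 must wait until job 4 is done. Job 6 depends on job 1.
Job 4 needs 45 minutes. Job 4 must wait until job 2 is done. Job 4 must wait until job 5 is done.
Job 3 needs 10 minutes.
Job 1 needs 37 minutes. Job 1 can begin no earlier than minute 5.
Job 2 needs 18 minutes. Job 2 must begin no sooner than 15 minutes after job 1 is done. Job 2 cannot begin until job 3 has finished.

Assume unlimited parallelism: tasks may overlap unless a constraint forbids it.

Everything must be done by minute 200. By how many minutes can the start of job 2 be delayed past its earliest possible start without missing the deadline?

Nothing blocks job 3, so it runs from minute 0 to minute 10.
After its own release at minute 5, job 1 can start at minute 5 and finishes at minute 42.
Job 2 cannot start until job 1 (finishes minute 42, plus 15-minute gap → minute 57); job 3 (finishes minute 10). The controlling bound is minute 57, so job 2 finishes at 57 + 18 = minute 75.

Working backward from the deadline:
Job 6 has no dependents, so it just needs to finish by minute 200. Starting by 200 − 53 = minute 147 achieves that.
Job 4 feeds into job 6 (must start by minute 147); so job 4 must finish by minute 147 and therefore start by minute 102.
Job 2 must finish before job 4 (must start by minute 102). With an 18-minute duration, job 2 must start by 102 − 18 = minute 84.
So job 2 can start as early as minute 57 and as late as minute 84, giving 84 − 57 = 27 minutes of slack.

27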